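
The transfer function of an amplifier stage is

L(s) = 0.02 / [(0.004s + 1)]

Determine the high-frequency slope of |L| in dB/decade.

-20 dB/decade

Each pole contributes −20 dB/decade at high frequency; each zero contributes +20 dB/decade.
Net: 0 zero(s) − 1 pole(s) → -20 dB/decade.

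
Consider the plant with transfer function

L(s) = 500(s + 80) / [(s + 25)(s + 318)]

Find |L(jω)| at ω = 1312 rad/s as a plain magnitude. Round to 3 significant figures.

At s = jω = j1312:
zero (s+80): 80 + j1312 → |·| = √(80²+1312²) = √1727744 ≈ 1314.4, ∠ = arctan(1312/80) ≈ 86.51°
pole (s+25): 25 + j1312 → |·| = √(25²+1312²) = √1721969 ≈ 1312.2, ∠ = arctan(1312/25) ≈ 88.91°
pole (s+318): 318 + j1312 → |·| = √(318²+1312²) = √1822468 ≈ 1350, ∠ = arctan(1312/318) ≈ 76.38°
|L| = 500 · 1314.4 / 1.7715e+06 ≈ 0.37099

0.371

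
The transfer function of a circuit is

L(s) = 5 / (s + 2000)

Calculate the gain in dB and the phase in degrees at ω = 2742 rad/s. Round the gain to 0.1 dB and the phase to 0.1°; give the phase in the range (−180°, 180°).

At s = jω = j2742:
pole (s+2000): 2000 + j2742 → |·| = √(2000²+2742²) = √11518564 ≈ 3393.9, ∠ = arctan(2742/2000) ≈ 53.89°
|L| = 5 / 3393.9 ≈ 0.0014732
Gain = 20 log₁₀(0.0014732) ≈ -56.63 dB
∠L = 0.00° − 53.89° = -53.89°

-56.6 dB, -53.9°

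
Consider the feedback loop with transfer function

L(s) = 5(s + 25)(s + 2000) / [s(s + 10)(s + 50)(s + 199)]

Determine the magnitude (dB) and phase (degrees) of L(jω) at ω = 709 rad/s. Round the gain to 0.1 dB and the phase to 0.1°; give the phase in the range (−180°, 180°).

-90.9 dB, 128.0°

At s = jω = j709:
zero (s+25): 25 + j709 → |·| = √(25²+709²) = √503306 ≈ 709.44, ∠ = arctan(709/25) ≈ 87.98°
zero (s+2000): 2000 + j709 → |·| = √(2000²+709²) = √4502681 ≈ 2122, ∠ = arctan(709/2000) ≈ 19.52°
pole (s+10): 10 + j709 → |·| = √(10²+709²) = √502781 ≈ 709.07, ∠ = arctan(709/10) ≈ 89.19°
pole (s+50): 50 + j709 → |·| = √(50²+709²) = √505181 ≈ 710.76, ∠ = arctan(709/50) ≈ 85.97°
pole (s+199): 199 + j709 → |·| = √(199²+709²) = √542282 ≈ 736.4, ∠ = arctan(709/199) ≈ 74.32°
pole at origin: |s| = 709, ∠ = 90.00° (in denominator)
|L| = 5 · 1.5054e+06 / 2.6313e+11 ≈ 2.8606e-05
Gain = 20 log₁₀(2.8606e-05) ≈ -90.87 dB
∠L = 107.50° − 339.48° = -231.98° ≡ 128.02° (principal value)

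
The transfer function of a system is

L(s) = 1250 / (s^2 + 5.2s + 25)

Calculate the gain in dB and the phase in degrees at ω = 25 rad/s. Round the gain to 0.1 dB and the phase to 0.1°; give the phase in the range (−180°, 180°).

At s = jω = j25:
quadratic: (j25)² + 5.2·j25 + 25 = -600 + j130 → |·| ≈ 613.92, ∠ ≈ 167.77°
|L| = 1250 / 613.92 ≈ 2.0361
Gain = 20 log₁₀(2.0361) ≈ 6.18 dB
∠L = 0.00° − 167.77° = -167.77°

6.2 dB, -167.8°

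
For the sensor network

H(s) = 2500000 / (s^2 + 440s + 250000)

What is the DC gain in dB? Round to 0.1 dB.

H(0) = 2500000 / 250000 = 10
20 log₁₀(10) ≈ 20.00 dB

20.0 dB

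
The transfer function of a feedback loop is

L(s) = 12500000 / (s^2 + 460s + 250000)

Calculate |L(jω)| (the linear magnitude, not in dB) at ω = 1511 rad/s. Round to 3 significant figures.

At s = jω = j1511:
quadratic: (j1511)² + 460·j1511 + 250000 = -2033121 + j695060 → |·| ≈ 2.1486e+06, ∠ ≈ 161.13°
|L| = 12500000 / 2.1486e+06 ≈ 5.8177

5.82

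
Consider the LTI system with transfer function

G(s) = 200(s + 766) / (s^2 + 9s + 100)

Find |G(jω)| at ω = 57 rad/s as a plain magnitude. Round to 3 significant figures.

48.2

At s = jω = j57:
zero (s+766): 766 + j57 → |·| = √(766²+57²) = √590005 ≈ 768.12, ∠ = arctan(57/766) ≈ 4.26°
quadratic: (j57)² + 9·j57 + 100 = -3149 + j513 → |·| ≈ 3190.5, ∠ ≈ 170.75°
|G| = 200 · 768.12 / 3190.5 ≈ 48.15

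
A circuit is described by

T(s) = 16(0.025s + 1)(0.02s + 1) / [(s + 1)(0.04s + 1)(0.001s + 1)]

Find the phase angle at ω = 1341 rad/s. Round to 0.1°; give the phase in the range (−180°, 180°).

At ω = 1341 rad/s:
zero (1 + j1341·0.025) = 1 + j33.525 → |·| ≈ 33.54, ∠ ≈ 88.29°
zero (1 + j1341·0.02) = 1 + j26.82 → |·| ≈ 26.839, ∠ ≈ 87.86°
pole (1 + j1341·1) = 1 + j1341 → |·| ≈ 1341, ∠ ≈ 89.96°
pole (1 + j1341·0.04) = 1 + j53.64 → |·| ≈ 53.649, ∠ ≈ 88.93°
pole (1 + j1341·0.001) = 1 + j1.341 → |·| ≈ 1.6728, ∠ ≈ 53.29°
∠T = (88.29° + 87.86°) − (89.96° + 88.93° + 53.29°) = -56.03°

-56.0°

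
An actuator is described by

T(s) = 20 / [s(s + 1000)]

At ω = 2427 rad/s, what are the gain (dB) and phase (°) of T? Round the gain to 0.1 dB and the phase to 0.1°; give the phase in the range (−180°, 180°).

-110.1 dB, -157.6°

At s = jω = j2427:
pole (s+1000): 1000 + j2427 → |·| = √(1000²+2427²) = √6890329 ≈ 2624.9, ∠ = arctan(2427/1000) ≈ 67.61°
pole at origin: |s| = 2427, ∠ = 90.00° (in denominator)
|T| = 20 / 6.3706e+06 ≈ 3.1394e-06
Gain = 20 log₁₀(3.1394e-06) ≈ -110.06 dB
∠T = 0.00° − 157.61° = -157.61°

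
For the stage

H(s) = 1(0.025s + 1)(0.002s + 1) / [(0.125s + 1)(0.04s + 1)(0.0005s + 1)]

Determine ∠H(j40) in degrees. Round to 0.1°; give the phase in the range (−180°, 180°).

-88.3°

At ω = 40 rad/s:
zero (1 + j40·0.025) = 1 + j1 → |·| ≈ 1.4142, ∠ ≈ 45.00°
zero (1 + j40·0.002) = 1 + j0.08 → |·| ≈ 1.0032, ∠ ≈ 4.57°
pole (1 + j40·0.125) = 1 + j5 → |·| ≈ 5.099, ∠ ≈ 78.69°
pole (1 + j40·0.04) = 1 + j1.6 → |·| ≈ 1.8868, ∠ ≈ 57.99°
pole (1 + j40·0.0005) = 1 + j0.02 → |·| ≈ 1.0002, ∠ ≈ 1.15°
∠H = (45.00° + 4.57°) − (78.69° + 57.99° + 1.15°) = -88.26°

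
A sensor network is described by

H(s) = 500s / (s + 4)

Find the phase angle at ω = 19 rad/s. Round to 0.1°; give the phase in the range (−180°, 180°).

11.9°

At s = jω = j19:
zero at origin: s = j19 → |·| = 19, ∠ = 90.00°
pole (s+4): 4 + j19 → |·| = √(4²+19²) = √377 ≈ 19.416, ∠ = arctan(19/4) ≈ 78.11°
∠H = 90.00° − 78.11° = 11.89°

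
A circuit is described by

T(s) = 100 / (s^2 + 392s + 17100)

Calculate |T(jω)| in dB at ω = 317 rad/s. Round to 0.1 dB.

Substitute s = j317:
Numerator: 100 = 100 + j0
Denominator: (j317)^2 + 392(j317) + 17100 = -83389 + j124264
|N| = √(100² + 0²) ≈ 100, ∠N ≈ 0.00°
|D| = √(83389² + 124264²) ≈ 1.4965e+05, ∠D ≈ 123.86°
|T| = 100 / 1.4965e+05 ≈ 0.00066823
Gain = 20 log₁₀(0.00066823) ≈ -63.50 dB

-63.5 dB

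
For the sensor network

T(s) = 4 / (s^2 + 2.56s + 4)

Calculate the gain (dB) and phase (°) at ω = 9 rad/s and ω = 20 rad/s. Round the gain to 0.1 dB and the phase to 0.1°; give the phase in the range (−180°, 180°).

At s = jω = j9:
quadratic: (j9)² + 2.56·j9 + 4 = -77 + j23.04 → |·| ≈ 80.373, ∠ ≈ 163.34°
|T| = 4 / 80.373 ≈ 0.049768
Gain = 20 log₁₀(0.049768) ≈ -26.06 dB
∠T = 0.00° − 163.34° = -163.34°

At s = jω = j20:
quadratic: (j20)² + 2.56·j20 + 4 = -396 + j51.2 → |·| ≈ 399.3, ∠ ≈ 172.63°
|T| = 4 / 399.3 ≈ 0.010018
Gain = 20 log₁₀(0.010018) ≈ -39.98 dB
∠T = 0.00° − 172.63° = -172.63°

ω = 9: -26.1 dB, -163.3°; ω = 20: -40.0 dB, -172.6°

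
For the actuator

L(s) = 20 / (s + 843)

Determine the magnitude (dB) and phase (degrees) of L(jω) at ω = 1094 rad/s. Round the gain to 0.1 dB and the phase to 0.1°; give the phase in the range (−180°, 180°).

Substitute s = j1094:
Numerator: 20 = 20 + j0
Denominator: (j1094) + 843 = 843 + j1094
|N| = √(20² + 0²) ≈ 20, ∠N ≈ 0.00°
|D| = √(843² + 1094²) ≈ 1381.1, ∠D ≈ 52.38°
|L| = 20 / 1381.1 ≈ 0.014481
Gain = 20 log₁₀(0.014481) ≈ -36.78 dB
∠L = 0.00° − 52.38° = -52.38°

-36.8 dB, -52.4°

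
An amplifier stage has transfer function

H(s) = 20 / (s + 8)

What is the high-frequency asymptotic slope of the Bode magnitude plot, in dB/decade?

Each pole contributes −20 dB/decade at high frequency; each zero contributes +20 dB/decade.
Net: 0 zero(s) − 1 pole(s) → -20 dB/decade.

-20 dB/decade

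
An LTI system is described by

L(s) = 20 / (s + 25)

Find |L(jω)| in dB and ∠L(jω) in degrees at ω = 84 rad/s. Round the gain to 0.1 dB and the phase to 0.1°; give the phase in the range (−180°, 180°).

-12.8 dB, -73.4°

At s = jω = j84:
pole (s+25): 25 + j84 → |·| = √(25²+84²) = √7681 ≈ 87.641, ∠ = arctan(84/25) ≈ 73.43°
|L| = 20 / 87.641 ≈ 0.2282
Gain = 20 log₁₀(0.2282) ≈ -12.83 dB
∠L = 0.00° − 73.43° = -73.43°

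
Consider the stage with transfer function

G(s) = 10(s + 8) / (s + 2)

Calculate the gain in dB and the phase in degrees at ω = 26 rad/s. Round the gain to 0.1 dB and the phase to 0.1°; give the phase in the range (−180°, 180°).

At s = jω = j26:
zero (s+8): 8 + j26 → |·| = √(8²+26²) = √740 ≈ 27.203, ∠ = arctan(26/8) ≈ 72.90°
pole (s+2): 2 + j26 → |·| = √(2²+26²) = √680 ≈ 26.077, ∠ = arctan(26/2) ≈ 85.60°
|G| = 10 · 27.203 / 26.077 ≈ 10.432
Gain = 20 log₁₀(10.432) ≈ 20.37 dB
∠G = 72.90° − 85.60° = -12.70°

20.4 dB, -12.7°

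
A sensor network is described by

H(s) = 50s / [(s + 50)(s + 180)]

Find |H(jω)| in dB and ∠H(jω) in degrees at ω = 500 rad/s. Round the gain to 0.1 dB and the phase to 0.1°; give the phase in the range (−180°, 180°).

-20.6 dB, -64.5°

At s = jω = j500:
zero at origin: s = j500 → |·| = 500, ∠ = 90.00°
pole (s+50): 50 + j500 → |·| = √(50²+500²) = √252500 ≈ 502.49, ∠ = arctan(500/50) ≈ 84.29°
pole (s+180): 180 + j500 → |·| = √(180²+500²) = √282400 ≈ 531.41, ∠ = arctan(500/180) ≈ 70.20°
|H| = 50 · 500 / 2.6703e+05 ≈ 0.093622
Gain = 20 log₁₀(0.093622) ≈ -20.57 dB
∠H = 90.00° − 154.49° = -64.49°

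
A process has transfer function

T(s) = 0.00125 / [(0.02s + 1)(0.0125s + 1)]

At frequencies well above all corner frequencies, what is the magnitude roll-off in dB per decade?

Each pole contributes −20 dB/decade at high frequency; each zero contributes +20 dB/decade.
Net: 0 zero(s) − 2 pole(s) → -40 dB/decade.

-40 dB/decade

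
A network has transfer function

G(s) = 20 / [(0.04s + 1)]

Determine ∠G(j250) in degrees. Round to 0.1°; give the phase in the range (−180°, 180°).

-84.3°

At ω = 250 rad/s:
pole (1 + j250·0.04) = 1 + j10 → |·| ≈ 10.05, ∠ ≈ 84.29°
∠G = (0°) − (84.29°) = -84.29°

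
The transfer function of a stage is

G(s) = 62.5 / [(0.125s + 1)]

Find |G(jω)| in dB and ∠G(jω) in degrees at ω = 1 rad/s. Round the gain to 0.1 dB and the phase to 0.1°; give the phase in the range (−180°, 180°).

35.9 dB, -7.1°

At ω = 1 rad/s:
pole (1 + j1·0.125) = 1 + j0.125 → |·| ≈ 1.0078, ∠ ≈ 7.13°
|G| = 62.5 · 1 / (1.0078) ≈ 62.016
Gain = 20 log₁₀(62.016) ≈ 35.85 dB
∠G = (0°) − (7.13°) = -7.13°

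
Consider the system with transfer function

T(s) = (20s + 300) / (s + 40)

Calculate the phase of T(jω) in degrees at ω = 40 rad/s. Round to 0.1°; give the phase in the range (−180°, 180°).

24.4°

Substitute s = j40:
Numerator: 20(j40) + 300 = 300 + j800
Denominator: (j40) + 40 = 40 + j40
|N| = √(300² + 800²) ≈ 854.4, ∠N ≈ 69.44°
|D| = √(40² + 40²) ≈ 56.569, ∠D ≈ 45.00°
∠T = 69.44° − 45.00° = 24.44°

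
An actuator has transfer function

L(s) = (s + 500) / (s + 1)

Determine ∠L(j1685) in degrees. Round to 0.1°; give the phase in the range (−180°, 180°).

-16.5°

Substitute s = j1685:
Numerator: (j1685) + 500 = 500 + j1685
Denominator: (j1685) + 1 = 1 + j1685
|N| = √(500² + 1685²) ≈ 1757.6, ∠N ≈ 73.47°
|D| = √(1² + 1685²) ≈ 1685, ∠D ≈ 89.97°
∠L = 73.47° − 89.97° = -16.50°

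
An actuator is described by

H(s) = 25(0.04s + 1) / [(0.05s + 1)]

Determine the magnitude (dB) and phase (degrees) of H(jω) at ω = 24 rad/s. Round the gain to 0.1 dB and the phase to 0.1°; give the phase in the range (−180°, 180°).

At ω = 24 rad/s:
zero (1 + j24·0.04) = 1 + j0.96 → |·| ≈ 1.3862, ∠ ≈ 43.83°
pole (1 + j24·0.05) = 1 + j1.2 → |·| ≈ 1.562, ∠ ≈ 50.19°
|H| = 25 · 1.3862 / (1.562) ≈ 22.186
Gain = 20 log₁₀(22.186) ≈ 26.92 dB
∠H = (43.83°) − (50.19°) = -6.36°

26.9 dB, -6.4°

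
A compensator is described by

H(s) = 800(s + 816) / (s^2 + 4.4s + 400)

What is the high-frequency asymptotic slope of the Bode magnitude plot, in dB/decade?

Each pole contributes −20 dB/decade at high frequency; each zero contributes +20 dB/decade.
Net: 1 zero(s) − 2 pole(s) → -20 dB/decade.

-20 dB/decade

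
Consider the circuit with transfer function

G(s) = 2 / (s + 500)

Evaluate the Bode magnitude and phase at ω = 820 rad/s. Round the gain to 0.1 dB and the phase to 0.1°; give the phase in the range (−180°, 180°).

-53.6 dB, -58.6°

Substitute s = j820:
Numerator: 2 = 2 + j0
Denominator: (j820) + 500 = 500 + j820
|N| = √(2² + 0²) ≈ 2, ∠N ≈ 0.00°
|D| = √(500² + 820²) ≈ 960.42, ∠D ≈ 58.63°
|G| = 2 / 960.42 ≈ 0.0020824
Gain = 20 log₁₀(0.0020824) ≈ -53.63 dB
∠G = 0.00° − 58.63° = -58.63°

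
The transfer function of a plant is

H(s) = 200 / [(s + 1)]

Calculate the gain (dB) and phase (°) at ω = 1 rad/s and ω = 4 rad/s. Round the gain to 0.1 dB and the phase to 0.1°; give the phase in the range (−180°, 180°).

ω = 1: 43.0 dB, -45.0°; ω = 4: 33.7 dB, -76.0°

At ω = 1 rad/s:
pole (1 + j1·1) = 1 + j1 → |·| ≈ 1.4142, ∠ ≈ 45.00°
|H| = 200 · 1 / (1.4142) ≈ 141.42
Gain = 20 log₁₀(141.42) ≈ 43.01 dB
∠H = (0°) − (45.00°) = -45.00°

At ω = 4 rad/s:
pole (1 + j4·1) = 1 + j4 → |·| ≈ 4.1231, ∠ ≈ 75.96°
|H| = 200 · 1 / (4.1231) ≈ 48.507
Gain = 20 log₁₀(48.507) ≈ 33.72 dB
∠H = (0°) − (75.96°) = -75.96°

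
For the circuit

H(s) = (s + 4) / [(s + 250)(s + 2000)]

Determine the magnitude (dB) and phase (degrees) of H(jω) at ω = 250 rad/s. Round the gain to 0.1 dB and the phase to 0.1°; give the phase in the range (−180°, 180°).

At s = jω = j250:
zero (s+4): 4 + j250 → |·| = √(4²+250²) = √62516 ≈ 250.03, ∠ = arctan(250/4) ≈ 89.08°
pole (s+250): 250 + j250 → |·| = √(250²+250²) = √125000 ≈ 353.55, ∠ = arctan(250/250) ≈ 45.00°
pole (s+2000): 2000 + j250 → |·| = √(2000²+250²) = √4062500 ≈ 2015.6, ∠ = arctan(250/2000) ≈ 7.13°
|H| = 1 · 250.03 / 7.1262e+05 ≈ 0.00035086
Gain = 20 log₁₀(0.00035086) ≈ -69.10 dB
∠H = 89.08° − 52.13° = 36.95°

-69.1 dB, 37.0°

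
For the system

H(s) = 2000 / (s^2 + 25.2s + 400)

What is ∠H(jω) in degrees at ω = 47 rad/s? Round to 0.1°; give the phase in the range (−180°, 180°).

-146.8°

At s = jω = j47:
quadratic: (j47)² + 25.2·j47 + 400 = -1809 + j1184.4 → |·| ≈ 2162.2, ∠ ≈ 146.79°
∠H = 0.00° − 146.79° = -146.79°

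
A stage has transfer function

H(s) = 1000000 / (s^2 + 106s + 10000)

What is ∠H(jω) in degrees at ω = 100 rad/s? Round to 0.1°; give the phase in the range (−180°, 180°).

At s = jω = j100:
quadratic: (j100)² + 106·j100 + 10000 = 0 + j10600 → |·| ≈ 10600, ∠ ≈ 90.00°
∠H = 0.00° − 90.00° = -90.00°

-90.0°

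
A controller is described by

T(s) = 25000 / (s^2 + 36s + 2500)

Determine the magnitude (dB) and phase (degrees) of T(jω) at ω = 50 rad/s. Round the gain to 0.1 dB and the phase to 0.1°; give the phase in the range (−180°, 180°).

At s = jω = j50:
quadratic: (j50)² + 36·j50 + 2500 = 0 + j1800 → |·| ≈ 1800, ∠ ≈ 90.00°
|T| = 25000 / 1800 ≈ 13.889
Gain = 20 log₁₀(13.889) ≈ 22.85 dB
∠T = 0.00° − 90.00° = -90.00°

22.9 dB, -90.0°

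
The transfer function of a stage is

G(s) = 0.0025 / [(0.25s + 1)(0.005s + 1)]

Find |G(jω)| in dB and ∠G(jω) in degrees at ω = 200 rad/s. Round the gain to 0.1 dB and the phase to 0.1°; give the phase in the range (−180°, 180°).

At ω = 200 rad/s:
pole (1 + j200·0.25) = 1 + j50 → |·| ≈ 50.01, ∠ ≈ 88.85°
pole (1 + j200·0.005) = 1 + j1 → |·| ≈ 1.4142, ∠ ≈ 45.00°
|G| = 0.0025 · 1 / (50.01 · 1.4142) ≈ 3.5349e-05
Gain = 20 log₁₀(3.5349e-05) ≈ -89.03 dB
∠G = (0°) − (88.85° + 45.00°) = -133.85°

-89.0 dB, -133.9°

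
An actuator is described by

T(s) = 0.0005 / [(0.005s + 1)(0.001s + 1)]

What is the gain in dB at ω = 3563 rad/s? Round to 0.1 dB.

At ω = 3563 rad/s:
pole (1 + j3563·0.005) = 1 + j17.815 → |·| ≈ 17.843, ∠ ≈ 86.79°
pole (1 + j3563·0.001) = 1 + j3.563 → |·| ≈ 3.7007, ∠ ≈ 74.32°
|T| = 0.0005 · 1 / (17.843 · 3.7007) ≈ 7.5721e-06
Gain = 20 log₁₀(7.5721e-06) ≈ -102.42 dB

-102.4 dB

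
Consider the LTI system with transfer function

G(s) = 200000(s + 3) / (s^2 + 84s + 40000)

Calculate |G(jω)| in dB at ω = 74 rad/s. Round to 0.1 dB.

52.5 dB

At s = jω = j74:
zero (s+3): 3 + j74 → |·| = √(3²+74²) = √5485 ≈ 74.061, ∠ = arctan(74/3) ≈ 87.68°
quadratic: (j74)² + 84·j74 + 40000 = 34524 + j6216 → |·| ≈ 35079, ∠ ≈ 10.21°
|G| = 200000 · 74.061 / 35079 ≈ 422.25
Gain = 20 log₁₀(422.25) ≈ 52.51 dB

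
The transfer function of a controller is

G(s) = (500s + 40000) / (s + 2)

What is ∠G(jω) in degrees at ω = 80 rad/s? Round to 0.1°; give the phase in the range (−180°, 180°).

-43.6°

Substitute s = j80:
Numerator: 500(j80) + 40000 = 40000 + j40000
Denominator: (j80) + 2 = 2 + j80
|N| = √(40000² + 40000²) ≈ 56569, ∠N ≈ 45.00°
|D| = √(2² + 80²) ≈ 80.025, ∠D ≈ 88.57°
∠G = 45.00° − 88.57° = -43.57°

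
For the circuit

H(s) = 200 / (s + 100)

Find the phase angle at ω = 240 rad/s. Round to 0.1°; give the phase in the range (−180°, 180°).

-67.4°

Substitute s = j240:
Numerator: 200 = 200 + j0
Denominator: (j240) + 100 = 100 + j240
|N| = √(200² + 0²) ≈ 200, ∠N ≈ 0.00°
|D| = √(100² + 240²) ≈ 260, ∠D ≈ 67.38°
∠H = 0.00° − 67.38° = -67.38°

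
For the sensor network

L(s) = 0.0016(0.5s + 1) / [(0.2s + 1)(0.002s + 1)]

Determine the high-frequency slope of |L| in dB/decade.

Each pole contributes −20 dB/decade at high frequency; each zero contributes +20 dB/decade.
Net: 1 zero(s) − 2 pole(s) → -20 dB/decade.

-20 dB/decade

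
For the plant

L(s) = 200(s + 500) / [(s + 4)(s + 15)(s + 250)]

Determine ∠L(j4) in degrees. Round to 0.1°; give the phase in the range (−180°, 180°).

At s = jω = j4:
zero (s+500): 500 + j4 → |·| = √(500²+4²) = √250016 ≈ 500.02, ∠ = arctan(4/500) ≈ 0.46°
pole (s+4): 4 + j4 → |·| = √(4²+4²) = √32 ≈ 5.6569, ∠ = arctan(4/4) ≈ 45.00°
pole (s+15): 15 + j4 → |·| = √(15²+4²) = √241 ≈ 15.524, ∠ = arctan(4/15) ≈ 14.93°
pole (s+250): 250 + j4 → |·| = √(250²+4²) = √62516 ≈ 250.03, ∠ = arctan(4/250) ≈ 0.92°
∠L = 0.46° − 60.85° = -60.39°

-60.4°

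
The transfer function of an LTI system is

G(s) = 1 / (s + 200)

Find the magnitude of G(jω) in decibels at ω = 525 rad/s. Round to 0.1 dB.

-55.0 dB

Substitute s = j525:
Numerator: 1 = 1 + j0
Denominator: (j525) + 200 = 200 + j525
|N| = √(1² + 0²) ≈ 1, ∠N ≈ 0.00°
|D| = √(200² + 525²) ≈ 561.81, ∠D ≈ 69.15°
|G| = 1 / 561.81 ≈ 0.00178
Gain = 20 log₁₀(0.00178) ≈ -54.99 dB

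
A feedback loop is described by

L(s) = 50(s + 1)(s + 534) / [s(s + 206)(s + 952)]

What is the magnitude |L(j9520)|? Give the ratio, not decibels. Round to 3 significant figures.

At s = jω = j9520:
zero (s+1): 1 + j9520 → |·| = √(1²+9520²) = √90630401 ≈ 9520, ∠ = arctan(9520/1) ≈ 89.99°
zero (s+534): 534 + j9520 → |·| = √(534²+9520²) = √90915556 ≈ 9535, ∠ = arctan(9520/534) ≈ 86.79°
pole (s+206): 206 + j9520 → |·| = √(206²+9520²) = √90672836 ≈ 9522.2, ∠ = arctan(9520/206) ≈ 88.76°
pole (s+952): 952 + j9520 → |·| = √(952²+9520²) = √91536704 ≈ 9567.5, ∠ = arctan(9520/952) ≈ 84.29°
pole at origin: |s| = 9520, ∠ = 90.00° (in denominator)
|L| = 50 · 9.0773e+07 / 8.6731e+11 ≈ 0.005233

0.00523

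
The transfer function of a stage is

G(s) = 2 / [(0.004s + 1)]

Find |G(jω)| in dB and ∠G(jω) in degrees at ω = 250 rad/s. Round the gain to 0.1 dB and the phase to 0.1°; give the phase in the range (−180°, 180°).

3.0 dB, -45.0°

At ω = 250 rad/s:
pole (1 + j250·0.004) = 1 + j1 → |·| ≈ 1.4142, ∠ ≈ 45.00°
|G| = 2 · 1 / (1.4142) ≈ 1.4142
Gain = 20 log₁₀(1.4142) ≈ 3.01 dB
∠G = (0°) − (45.00°) = -45.00°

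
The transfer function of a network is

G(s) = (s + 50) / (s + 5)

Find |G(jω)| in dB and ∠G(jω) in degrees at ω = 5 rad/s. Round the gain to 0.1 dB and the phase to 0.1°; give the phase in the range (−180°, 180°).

17.0 dB, -39.3°

At s = jω = j5:
zero (s+50): 50 + j5 → |·| = √(50²+5²) = √2525 ≈ 50.249, ∠ = arctan(5/50) ≈ 5.71°
pole (s+5): 5 + j5 → |·| = √(5²+5²) = √50 ≈ 7.0711, ∠ = arctan(5/5) ≈ 45.00°
|G| = 1 · 50.249 / 7.0711 ≈ 7.1062
Gain = 20 log₁₀(7.1062) ≈ 17.03 dB
∠G = 5.71° − 45.00° = -39.29°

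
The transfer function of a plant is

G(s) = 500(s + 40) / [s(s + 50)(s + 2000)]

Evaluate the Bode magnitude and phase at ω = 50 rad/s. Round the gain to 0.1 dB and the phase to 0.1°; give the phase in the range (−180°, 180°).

-46.9 dB, -85.1°

At s = jω = j50:
zero (s+40): 40 + j50 → |·| = √(40²+50²) = √4100 ≈ 64.031, ∠ = arctan(50/40) ≈ 51.34°
pole (s+50): 50 + j50 → |·| = √(50²+50²) = √5000 ≈ 70.711, ∠ = arctan(50/50) ≈ 45.00°
pole (s+2000): 2000 + j50 → |·| = √(2000²+50²) = √4002500 ≈ 2000.6, ∠ = arctan(50/2000) ≈ 1.43°
pole at origin: |s| = 50, ∠ = 90.00° (in denominator)
|G| = 500 · 64.031 / 7.0732e+06 ≈ 0.0045263
Gain = 20 log₁₀(0.0045263) ≈ -46.89 dB
∠G = 51.34° − 136.43° = -85.09°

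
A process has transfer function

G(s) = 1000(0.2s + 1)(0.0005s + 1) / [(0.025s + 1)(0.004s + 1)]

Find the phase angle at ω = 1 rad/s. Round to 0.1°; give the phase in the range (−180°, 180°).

At ω = 1 rad/s:
zero (1 + j1·0.2) = 1 + j0.2 → |·| ≈ 1.0198, ∠ ≈ 11.31°
zero (1 + j1·0.0005) = 1 + j0.0005 → |·| ≈ 1, ∠ ≈ 0.03°
pole (1 + j1·0.025) = 1 + j0.025 → |·| ≈ 1.0003, ∠ ≈ 1.43°
pole (1 + j1·0.004) = 1 + j0.004 → |·| ≈ 1, ∠ ≈ 0.23°
∠G = (11.31° + 0.03°) − (1.43° + 0.23°) = 9.68°

9.7°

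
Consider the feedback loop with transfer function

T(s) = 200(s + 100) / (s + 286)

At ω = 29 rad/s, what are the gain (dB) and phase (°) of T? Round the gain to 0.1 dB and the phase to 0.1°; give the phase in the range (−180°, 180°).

At s = jω = j29:
zero (s+100): 100 + j29 → |·| = √(100²+29²) = √10841 ≈ 104.12, ∠ = arctan(29/100) ≈ 16.17°
pole (s+286): 286 + j29 → |·| = √(286²+29²) = √82637 ≈ 287.47, ∠ = arctan(29/286) ≈ 5.79°
|T| = 200 · 104.12 / 287.47 ≈ 72.439
Gain = 20 log₁₀(72.439) ≈ 37.20 dB
∠T = 16.17° − 5.79° = 10.38°

37.2 dB, 10.4°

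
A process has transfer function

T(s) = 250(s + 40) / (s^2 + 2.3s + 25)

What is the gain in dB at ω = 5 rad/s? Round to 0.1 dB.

At s = jω = j5:
zero (s+40): 40 + j5 → |·| = √(40²+5²) = √1625 ≈ 40.311, ∠ = arctan(5/40) ≈ 7.13°
quadratic: (j5)² + 2.3·j5 + 25 = 0 + j11.5 → |·| ≈ 11.5, ∠ ≈ 90.00°
|T| = 250 · 40.311 / 11.5 ≈ 876.33
Gain = 20 log₁₀(876.33) ≈ 58.85 dB

58.9 dB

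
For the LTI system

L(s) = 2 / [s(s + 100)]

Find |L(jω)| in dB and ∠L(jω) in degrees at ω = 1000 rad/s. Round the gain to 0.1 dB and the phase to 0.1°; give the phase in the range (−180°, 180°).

At s = jω = j1000:
pole (s+100): 100 + j1000 → |·| = √(100²+1000²) = √1010000 ≈ 1005, ∠ = arctan(1000/100) ≈ 84.29°
pole at origin: |s| = 1000, ∠ = 90.00° (in denominator)
|L| = 2 / 1.005e+06 ≈ 1.99e-06
Gain = 20 log₁₀(1.99e-06) ≈ -114.02 dB
∠L = 0.00° − 174.29° = -174.29°

-114.0 dB, -174.3°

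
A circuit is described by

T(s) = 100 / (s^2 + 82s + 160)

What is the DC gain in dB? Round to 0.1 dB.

-4.1 dB

T(0) = 100 / 160 = 0.625
20 log₁₀(0.625) ≈ -4.08 dB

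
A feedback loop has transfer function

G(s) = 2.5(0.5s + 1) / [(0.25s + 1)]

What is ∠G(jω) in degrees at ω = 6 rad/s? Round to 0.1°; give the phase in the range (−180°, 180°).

15.3°

At ω = 6 rad/s:
zero (1 + j6·0.5) = 1 + j3 → |·| ≈ 3.1623, ∠ ≈ 71.57°
pole (1 + j6·0.25) = 1 + j1.5 → |·| ≈ 1.8028, ∠ ≈ 56.31°
∠G = (71.57°) − (56.31°) = 15.26°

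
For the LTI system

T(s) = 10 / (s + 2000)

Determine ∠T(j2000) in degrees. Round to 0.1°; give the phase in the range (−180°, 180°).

Substitute s = j2000:
Numerator: 10 = 10 + j0
Denominator: (j2000) + 2000 = 2000 + j2000
|N| = √(10² + 0²) ≈ 10, ∠N ≈ 0.00°
|D| = √(2000² + 2000²) ≈ 2828.4, ∠D ≈ 45.00°
∠T = 0.00° − 45.00° = -45.00°

-45.0°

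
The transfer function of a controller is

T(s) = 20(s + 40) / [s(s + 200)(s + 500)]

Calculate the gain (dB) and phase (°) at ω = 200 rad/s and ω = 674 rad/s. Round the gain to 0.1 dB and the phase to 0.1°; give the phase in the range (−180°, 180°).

ω = 200: -77.5 dB, -78.1°; ω = 674: -89.4 dB, -130.3°

At s = jω = j200:
zero (s+40): 40 + j200 → |·| = √(40²+200²) = √41600 ≈ 203.96, ∠ = arctan(200/40) ≈ 78.69°
pole (s+200): 200 + j200 → |·| = √(200²+200²) = √80000 ≈ 282.84, ∠ = arctan(200/200) ≈ 45.00°
pole (s+500): 500 + j200 → |·| = √(500²+200²) = √290000 ≈ 538.52, ∠ = arctan(200/500) ≈ 21.80°
pole at origin: |s| = 200, ∠ = 90.00° (in denominator)
|T| = 20 · 203.96 / 3.0463e+07 ≈ 0.00013391
Gain = 20 log₁₀(0.00013391) ≈ -77.46 dB
∠T = 78.69° − 156.80° = -78.11°

At s = jω = j674:
zero (s+40): 40 + j674 → |·| = √(40²+674²) = √455876 ≈ 675.19, ∠ = arctan(674/40) ≈ 86.60°
pole (s+200): 200 + j674 → |·| = √(200²+674²) = √494276 ≈ 703.05, ∠ = arctan(674/200) ≈ 73.47°
pole (s+500): 500 + j674 → |·| = √(500²+674²) = √704276 ≈ 839.21, ∠ = arctan(674/500) ≈ 53.43°
pole at origin: |s| = 674, ∠ = 90.00° (in denominator)
|T| = 20 · 675.19 / 3.9766e+08 ≈ 3.3958e-05
Gain = 20 log₁₀(3.3958e-05) ≈ -89.38 dB
∠T = 86.60° − 216.90° = -130.30°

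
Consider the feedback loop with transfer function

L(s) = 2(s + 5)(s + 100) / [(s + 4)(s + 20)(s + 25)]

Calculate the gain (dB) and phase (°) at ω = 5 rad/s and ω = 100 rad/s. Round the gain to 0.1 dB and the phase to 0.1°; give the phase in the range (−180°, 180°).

ω = 5: -7.5 dB, -28.8°; ω = 100: -31.4 dB, -110.2°

At s = jω = j5:
zero (s+5): 5 + j5 → |·| = √(5²+5²) = √50 ≈ 7.0711, ∠ = arctan(5/5) ≈ 45.00°
zero (s+100): 100 + j5 → |·| = √(100²+5²) = √10025 ≈ 100.12, ∠ = arctan(5/100) ≈ 2.86°
pole (s+4): 4 + j5 → |·| = √(4²+5²) = √41 ≈ 6.4031, ∠ = arctan(5/4) ≈ 51.34°
pole (s+20): 20 + j5 → |·| = √(20²+5²) = √425 ≈ 20.616, ∠ = arctan(5/20) ≈ 14.04°
pole (s+25): 25 + j5 → |·| = √(25²+5²) = √650 ≈ 25.495, ∠ = arctan(5/25) ≈ 11.31°
|L| = 2 · 707.96 / 3365.5 ≈ 0.42072
Gain = 20 log₁₀(0.42072) ≈ -7.52 dB
∠L = 47.86° − 76.69° = -28.83°

At s = jω = j100:
zero (s+5): 5 + j100 → |·| = √(5²+100²) = √10025 ≈ 100.12, ∠ = arctan(100/5) ≈ 87.14°
zero (s+100): 100 + j100 → |·| = √(100²+100²) = √20000 ≈ 141.42, ∠ = arctan(100/100) ≈ 45.00°
pole (s+4): 4 + j100 → |·| = √(4²+100²) = √10016 ≈ 100.08, ∠ = arctan(100/4) ≈ 87.71°
pole (s+20): 20 + j100 → |·| = √(20²+100²) = √10400 ≈ 101.98, ∠ = arctan(100/20) ≈ 78.69°
pole (s+25): 25 + j100 → |·| = √(25²+100²) = √10625 ≈ 103.08, ∠ = arctan(100/25) ≈ 75.96°
|L| = 2 · 14159 / 1.0521e+06 ≈ 0.026916
Gain = 20 log₁₀(0.026916) ≈ -31.40 dB
∠L = 132.14° − 242.36° = -110.22°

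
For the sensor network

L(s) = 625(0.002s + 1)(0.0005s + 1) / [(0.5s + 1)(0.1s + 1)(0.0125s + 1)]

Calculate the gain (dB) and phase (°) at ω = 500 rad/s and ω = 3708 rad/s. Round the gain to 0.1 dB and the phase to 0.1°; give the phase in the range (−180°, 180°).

ω = 500: -38.8 dB, 159.5°; ω = 3708: -70.2 dB, -124.6°

At ω = 500 rad/s:
zero (1 + j500·0.002) = 1 + j1 → |·| ≈ 1.4142, ∠ ≈ 45.00°
zero (1 + j500·0.0005) = 1 + j0.25 → |·| ≈ 1.0308, ∠ ≈ 14.04°
pole (1 + j500·0.5) = 1 + j250 → |·| ≈ 250, ∠ ≈ 89.77°
pole (1 + j500·0.1) = 1 + j50 → |·| ≈ 50.01, ∠ ≈ 88.85°
pole (1 + j500·0.0125) = 1 + j6.25 → |·| ≈ 6.3295, ∠ ≈ 80.91°
|L| = 625 · 1.4142 · 1.0308 / (250 · 50.01 · 6.3295) ≈ 0.011513
Gain = 20 log₁₀(0.011513) ≈ -38.78 dB
∠L = (45.00° + 14.04°) − (89.77° + 88.85° + 80.91°) = -200.49° ≡ 159.51° (principal value)

At ω = 3708 rad/s:
zero (1 + j3708·0.002) = 1 + j7.416 → |·| ≈ 7.4831, ∠ ≈ 82.32°
zero (1 + j3708·0.0005) = 1 + j1.854 → |·| ≈ 2.1065, ∠ ≈ 61.66°
pole (1 + j3708·0.5) = 1 + j1854 → |·| ≈ 1854, ∠ ≈ 89.97°
pole (1 + j3708·0.1) = 1 + j370.8 → |·| ≈ 370.8, ∠ ≈ 89.85°
pole (1 + j3708·0.0125) = 1 + j46.35 → |·| ≈ 46.361, ∠ ≈ 88.76°
|L| = 625 · 7.4831 · 2.1065 / (1854 · 370.8 · 46.361) ≈ 0.00030912
Gain = 20 log₁₀(0.00030912) ≈ -70.20 dB
∠L = (82.32° + 61.66°) − (89.97° + 89.85° + 88.76°) = -124.60°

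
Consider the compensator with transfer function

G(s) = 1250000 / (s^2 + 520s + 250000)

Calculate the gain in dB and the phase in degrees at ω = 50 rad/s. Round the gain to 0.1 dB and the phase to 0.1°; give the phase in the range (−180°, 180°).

At s = jω = j50:
quadratic: (j50)² + 520·j50 + 250000 = 247500 + j26000 → |·| ≈ 2.4886e+05, ∠ ≈ 6.00°
|G| = 1250000 / 2.4886e+05 ≈ 5.0229
Gain = 20 log₁₀(5.0229) ≈ 14.02 dB
∠G = 0.00° − 6.00° = -6.00°

14.0 dB, -6.0°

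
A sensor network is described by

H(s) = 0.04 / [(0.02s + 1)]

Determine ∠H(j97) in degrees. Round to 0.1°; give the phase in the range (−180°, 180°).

At ω = 97 rad/s:
pole (1 + j97·0.02) = 1 + j1.94 → |·| ≈ 2.1826, ∠ ≈ 62.73°
∠H = (0°) − (62.73°) = -62.73°

-62.7°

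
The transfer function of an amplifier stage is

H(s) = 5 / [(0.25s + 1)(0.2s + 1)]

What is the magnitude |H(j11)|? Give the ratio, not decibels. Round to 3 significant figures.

0.707

At ω = 11 rad/s:
pole (1 + j11·0.25) = 1 + j2.75 → |·| ≈ 2.9262, ∠ ≈ 70.02°
pole (1 + j11·0.2) = 1 + j2.2 → |·| ≈ 2.4166, ∠ ≈ 65.56°
|H| = 5 · 1 / (2.9262 · 2.4166) ≈ 0.70707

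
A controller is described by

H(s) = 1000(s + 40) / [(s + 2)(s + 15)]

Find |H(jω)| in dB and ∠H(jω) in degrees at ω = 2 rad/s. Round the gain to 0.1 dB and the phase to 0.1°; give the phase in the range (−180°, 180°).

At s = jω = j2:
zero (s+40): 40 + j2 → |·| = √(40²+2²) = √1604 ≈ 40.05, ∠ = arctan(2/40) ≈ 2.86°
pole (s+2): 2 + j2 → |·| = √(2²+2²) = √8 ≈ 2.8284, ∠ = arctan(2/2) ≈ 45.00°
pole (s+15): 15 + j2 → |·| = √(15²+2²) = √229 ≈ 15.133, ∠ = arctan(2/15) ≈ 7.59°
|H| = 1000 · 40.05 / 42.802 ≈ 935.7
Gain = 20 log₁₀(935.7) ≈ 59.42 dB
∠H = 2.86° − 52.59° = -49.73°

59.4 dB, -49.7°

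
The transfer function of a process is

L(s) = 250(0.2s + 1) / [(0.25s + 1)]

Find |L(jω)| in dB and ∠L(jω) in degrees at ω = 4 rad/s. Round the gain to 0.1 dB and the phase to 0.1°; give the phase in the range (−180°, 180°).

47.1 dB, -6.3°

At ω = 4 rad/s:
zero (1 + j4·0.2) = 1 + j0.8 → |·| ≈ 1.2806, ∠ ≈ 38.66°
pole (1 + j4·0.25) = 1 + j1 → |·| ≈ 1.4142, ∠ ≈ 45.00°
|L| = 250 · 1.2806 / (1.4142) ≈ 226.38
Gain = 20 log₁₀(226.38) ≈ 47.10 dB
∠L = (38.66°) − (45.00°) = -6.34°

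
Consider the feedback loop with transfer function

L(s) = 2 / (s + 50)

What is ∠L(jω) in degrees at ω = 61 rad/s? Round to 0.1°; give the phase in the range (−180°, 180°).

-50.7°

At s = jω = j61:
pole (s+50): 50 + j61 → |·| = √(50²+61²) = √6221 ≈ 78.873, ∠ = arctan(61/50) ≈ 50.66°
∠L = 0.00° − 50.66° = -50.66°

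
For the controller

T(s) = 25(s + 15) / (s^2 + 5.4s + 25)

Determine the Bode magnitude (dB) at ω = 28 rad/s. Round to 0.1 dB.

At s = jω = j28:
zero (s+15): 15 + j28 → |·| = √(15²+28²) = √1009 ≈ 31.765, ∠ = arctan(28/15) ≈ 61.82°
quadratic: (j28)² + 5.4·j28 + 25 = -759 + j151.2 → |·| ≈ 773.91, ∠ ≈ 168.73°
|T| = 25 · 31.765 / 773.91 ≈ 1.0261
Gain = 20 log₁₀(1.0261) ≈ 0.22 dB

0.2 dB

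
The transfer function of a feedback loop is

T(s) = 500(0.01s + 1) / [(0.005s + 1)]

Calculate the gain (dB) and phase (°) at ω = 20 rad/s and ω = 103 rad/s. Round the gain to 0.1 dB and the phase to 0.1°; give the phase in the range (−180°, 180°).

ω = 20: 54.1 dB, 5.6°; ω = 103: 56.1 dB, 18.6°

At ω = 20 rad/s:
zero (1 + j20·0.01) = 1 + j0.2 → |·| ≈ 1.0198, ∠ ≈ 11.31°
pole (1 + j20·0.005) = 1 + j0.1 → |·| ≈ 1.005, ∠ ≈ 5.71°
|T| = 500 · 1.0198 / (1.005) ≈ 507.36
Gain = 20 log₁₀(507.36) ≈ 54.11 dB
∠T = (11.31°) − (5.71°) = 5.60°

At ω = 103 rad/s:
zero (1 + j103·0.01) = 1 + j1.03 → |·| ≈ 1.4356, ∠ ≈ 45.85°
pole (1 + j103·0.005) = 1 + j0.515 → |·| ≈ 1.1248, ∠ ≈ 27.25°
|T| = 500 · 1.4356 / (1.1248) ≈ 638.16
Gain = 20 log₁₀(638.16) ≈ 56.10 dB
∠T = (45.85°) − (27.25°) = 18.60°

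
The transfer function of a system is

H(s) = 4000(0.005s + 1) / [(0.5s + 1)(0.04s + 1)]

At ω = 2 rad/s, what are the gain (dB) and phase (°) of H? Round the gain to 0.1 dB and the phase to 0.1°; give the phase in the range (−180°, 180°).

At ω = 2 rad/s:
zero (1 + j2·0.005) = 1 + j0.01 → |·| ≈ 1, ∠ ≈ 0.57°
pole (1 + j2·0.5) = 1 + j1 → |·| ≈ 1.4142, ∠ ≈ 45.00°
pole (1 + j2·0.04) = 1 + j0.08 → |·| ≈ 1.0032, ∠ ≈ 4.57°
|H| = 4000 · 1 / (1.4142 · 1.0032) ≈ 2819.4
Gain = 20 log₁₀(2819.4) ≈ 69.00 dB
∠H = (0.57°) − (45.00° + 4.57°) = -49.00°

69.0 dB, -49.0°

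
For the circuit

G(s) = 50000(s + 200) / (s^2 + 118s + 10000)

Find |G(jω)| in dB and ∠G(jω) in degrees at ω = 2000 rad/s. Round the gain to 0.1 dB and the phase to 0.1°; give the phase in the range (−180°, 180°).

28.0 dB, -92.3°

At s = jω = j2000:
zero (s+200): 200 + j2000 → |·| = √(200²+2000²) = √4040000 ≈ 2010, ∠ = arctan(2000/200) ≈ 84.29°
quadratic: (j2000)² + 118·j2000 + 10000 = -3990000 + j236000 → |·| ≈ 3.997e+06, ∠ ≈ 176.62°
|G| = 50000 · 2010 / 3.997e+06 ≈ 25.144
Gain = 20 log₁₀(25.144) ≈ 28.01 dB
∠G = 84.29° − 176.62° = -92.33°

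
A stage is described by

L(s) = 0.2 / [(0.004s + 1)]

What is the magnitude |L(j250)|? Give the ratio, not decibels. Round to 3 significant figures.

At ω = 250 rad/s:
pole (1 + j250·0.004) = 1 + j1 → |·| ≈ 1.4142, ∠ ≈ 45.00°
|L| = 0.2 · 1 / (1.4142) ≈ 0.14142

0.141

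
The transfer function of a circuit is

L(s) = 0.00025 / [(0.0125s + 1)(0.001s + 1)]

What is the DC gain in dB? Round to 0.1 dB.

L(0) = 0.00025 · 1 / 1 = 0.00025
20 log₁₀(0.00025) ≈ -72.04 dB

-72.0 dB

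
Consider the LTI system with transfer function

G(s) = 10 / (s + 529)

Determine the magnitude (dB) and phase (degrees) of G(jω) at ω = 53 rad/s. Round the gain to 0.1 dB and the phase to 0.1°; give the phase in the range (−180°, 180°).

-34.5 dB, -5.7°

At s = jω = j53:
pole (s+529): 529 + j53 → |·| = √(529²+53²) = √282650 ≈ 531.65, ∠ = arctan(53/529) ≈ 5.72°
|G| = 10 / 531.65 ≈ 0.018809
Gain = 20 log₁₀(0.018809) ≈ -34.51 dB
∠G = 0.00° − 5.72° = -5.72°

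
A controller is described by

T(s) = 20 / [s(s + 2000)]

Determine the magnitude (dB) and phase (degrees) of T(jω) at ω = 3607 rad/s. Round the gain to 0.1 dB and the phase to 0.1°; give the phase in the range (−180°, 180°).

At s = jω = j3607:
pole (s+2000): 2000 + j3607 → |·| = √(2000²+3607²) = √17010449 ≈ 4124.4, ∠ = arctan(3607/2000) ≈ 60.99°
pole at origin: |s| = 3607, ∠ = 90.00° (in denominator)
|T| = 20 / 1.4877e+07 ≈ 1.3444e-06
Gain = 20 log₁₀(1.3444e-06) ≈ -117.43 dB
∠T = 0.00° − 150.99° = -150.99°

-117.4 dB, -151.0°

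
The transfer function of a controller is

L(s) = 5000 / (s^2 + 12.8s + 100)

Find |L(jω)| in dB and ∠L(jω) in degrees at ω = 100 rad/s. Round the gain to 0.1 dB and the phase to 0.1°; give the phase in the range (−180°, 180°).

At s = jω = j100:
quadratic: (j100)² + 12.8·j100 + 100 = -9900 + j1280 → |·| ≈ 9982.4, ∠ ≈ 172.63°
|L| = 5000 / 9982.4 ≈ 0.50088
Gain = 20 log₁₀(0.50088) ≈ -6.01 dB
∠L = 0.00° − 172.63° = -172.63°

-6.0 dB, -172.6°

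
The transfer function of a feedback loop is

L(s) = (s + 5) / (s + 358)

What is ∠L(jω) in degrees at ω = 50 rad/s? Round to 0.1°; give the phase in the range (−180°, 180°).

Substitute s = j50:
Numerator: (j50) + 5 = 5 + j50
Denominator: (j50) + 358 = 358 + j50
|N| = √(5² + 50²) ≈ 50.249, ∠N ≈ 84.29°
|D| = √(358² + 50²) ≈ 361.47, ∠D ≈ 7.95°
∠L = 84.29° − 7.95° = 76.34°

76.3°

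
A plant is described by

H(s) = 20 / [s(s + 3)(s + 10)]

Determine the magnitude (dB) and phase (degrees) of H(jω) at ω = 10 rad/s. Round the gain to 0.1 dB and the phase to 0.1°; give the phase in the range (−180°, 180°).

At s = jω = j10:
pole (s+3): 3 + j10 → |·| = √(3²+10²) = √109 ≈ 10.44, ∠ = arctan(10/3) ≈ 73.30°
pole (s+10): 10 + j10 → |·| = √(10²+10²) = √200 ≈ 14.142, ∠ = arctan(10/10) ≈ 45.00°
pole at origin: |s| = 10, ∠ = 90.00° (in denominator)
|H| = 20 / 1476.4 ≈ 0.013546
Gain = 20 log₁₀(0.013546) ≈ -37.36 dB
∠H = 0.00° − 208.30° = -208.30° ≡ 151.70° (principal value)

-37.4 dB, 151.7°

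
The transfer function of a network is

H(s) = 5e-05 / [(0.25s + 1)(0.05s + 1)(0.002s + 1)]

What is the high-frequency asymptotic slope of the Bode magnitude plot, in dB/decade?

Each pole contributes −20 dB/decade at high frequency; each zero contributes +20 dB/decade.
Net: 0 zero(s) − 3 pole(s) → -60 dB/decade.

-60 dB/decade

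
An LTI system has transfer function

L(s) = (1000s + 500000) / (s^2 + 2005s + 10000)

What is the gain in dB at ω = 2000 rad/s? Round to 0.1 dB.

-8.8 dB

Substitute s = j2000:
Numerator: 1000(j2000) + 500000 = 500000 + j2000000
Denominator: (j2000)^2 + 2005(j2000) + 10000 = -3990000 + j4010000
|N| = √(500000² + 2000000²) ≈ 2.0616e+06, ∠N ≈ 75.96°
|D| = √(3990000² + 4010000²) ≈ 5.6569e+06, ∠D ≈ 134.86°
|L| = 2.0616e+06 / 5.6569e+06 ≈ 0.36444
Gain = 20 log₁₀(0.36444) ≈ -8.77 dB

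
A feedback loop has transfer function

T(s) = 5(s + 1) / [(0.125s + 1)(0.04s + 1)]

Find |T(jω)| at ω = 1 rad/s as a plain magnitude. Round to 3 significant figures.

At ω = 1 rad/s:
zero (1 + j1·1) = 1 + j1 → |·| ≈ 1.4142, ∠ ≈ 45.00°
pole (1 + j1·0.125) = 1 + j0.125 → |·| ≈ 1.0078, ∠ ≈ 7.13°
pole (1 + j1·0.04) = 1 + j0.04 → |·| ≈ 1.0008, ∠ ≈ 2.29°
|T| = 5 · 1.4142 / (1.0078 · 1.0008) ≈ 7.0107

7.01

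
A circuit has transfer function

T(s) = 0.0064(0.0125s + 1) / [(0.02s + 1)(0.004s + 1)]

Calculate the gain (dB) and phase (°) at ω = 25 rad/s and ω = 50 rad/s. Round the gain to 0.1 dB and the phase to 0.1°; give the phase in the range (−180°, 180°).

At ω = 25 rad/s:
zero (1 + j25·0.0125) = 1 + j0.3125 → |·| ≈ 1.0477, ∠ ≈ 17.35°
pole (1 + j25·0.02) = 1 + j0.5 → |·| ≈ 1.118, ∠ ≈ 26.57°
pole (1 + j25·0.004) = 1 + j0.1 → |·| ≈ 1.005, ∠ ≈ 5.71°
|T| = 0.0064 · 1.0477 / (1.118 · 1.005) ≈ 0.0059677
Gain = 20 log₁₀(0.0059677) ≈ -44.48 dB
∠T = (17.35°) − (26.57° + 5.71°) = -14.93°

At ω = 50 rad/s:
zero (1 + j50·0.0125) = 1 + j0.625 → |·| ≈ 1.1792, ∠ ≈ 32.01°
pole (1 + j50·0.02) = 1 + j1 → |·| ≈ 1.4142, ∠ ≈ 45.00°
pole (1 + j50·0.004) = 1 + j0.2 → |·| ≈ 1.0198, ∠ ≈ 11.31°
|T| = 0.0064 · 1.1792 / (1.4142 · 1.0198) ≈ 0.0052329
Gain = 20 log₁₀(0.0052329) ≈ -45.63 dB
∠T = (32.01°) − (45.00° + 11.31°) = -24.30°

ω = 25: -44.5 dB, -14.9°; ω = 50: -45.6 dB, -24.3°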